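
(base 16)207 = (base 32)g7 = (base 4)20013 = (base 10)519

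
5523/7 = 789 = 789.00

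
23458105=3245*7229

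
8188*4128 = 33800064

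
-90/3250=-9/325 ≈ -0.0277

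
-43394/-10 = 21697/5 = 4339.40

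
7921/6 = 1320 + 1/6 ≈ 1320.17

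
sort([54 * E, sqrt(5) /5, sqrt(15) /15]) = [sqrt(15) /15, sqrt(5) /5, 54 * E]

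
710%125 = 85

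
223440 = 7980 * 28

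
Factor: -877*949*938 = -1*2^1*7^1*13^1*67^1*73^1*877^1 = -780672074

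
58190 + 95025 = 153215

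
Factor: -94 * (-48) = 2^5 * 3^1 * 47^1 = 4512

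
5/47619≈0.000105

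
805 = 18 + 787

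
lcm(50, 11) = 550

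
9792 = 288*34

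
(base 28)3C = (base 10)96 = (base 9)116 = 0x60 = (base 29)39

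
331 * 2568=850008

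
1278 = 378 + 900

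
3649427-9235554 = -5586127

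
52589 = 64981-12392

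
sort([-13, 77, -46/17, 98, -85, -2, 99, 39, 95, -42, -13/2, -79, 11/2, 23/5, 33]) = [-85, -79, -42, -13, -13/2, -46/17, -2, 23/5, 11/2, 33, 39, 77, 95, 98, 99]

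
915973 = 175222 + 740751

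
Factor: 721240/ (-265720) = -1*7^ (-1)*19^1 = -19/7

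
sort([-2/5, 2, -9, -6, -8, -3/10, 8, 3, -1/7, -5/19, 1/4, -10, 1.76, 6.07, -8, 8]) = [-10, -9, -8, -8, -6, -2/5, -3/10, -5/19, -1/7, 1/4, 1.76, 2, 3, 6.07, 8, 8]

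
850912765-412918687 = 437994078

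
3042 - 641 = 2401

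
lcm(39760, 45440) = 318080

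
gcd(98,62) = 2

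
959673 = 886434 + 73239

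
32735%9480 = 4295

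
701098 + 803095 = 1504193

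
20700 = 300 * 69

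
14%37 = 14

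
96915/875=110 + 19/25=110.76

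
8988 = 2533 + 6455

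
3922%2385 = 1537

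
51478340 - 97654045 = -46175705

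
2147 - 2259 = -112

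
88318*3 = 264954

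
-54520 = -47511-7009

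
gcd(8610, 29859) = 3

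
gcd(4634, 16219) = 2317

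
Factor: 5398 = 2^1*2699^1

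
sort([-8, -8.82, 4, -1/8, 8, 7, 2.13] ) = [-8.82, -8, -1/8, 2.13, 4, 7, 8] 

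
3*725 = 2175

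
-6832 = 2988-9820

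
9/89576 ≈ 0.000100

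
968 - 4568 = -3600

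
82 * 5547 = 454854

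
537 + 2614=3151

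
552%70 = 62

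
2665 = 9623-6958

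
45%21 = 3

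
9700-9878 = -178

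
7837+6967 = 14804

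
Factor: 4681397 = 7^1*23^1*29077^1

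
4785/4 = 1196 + 1/4 = 1196.25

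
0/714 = 0 = 0.00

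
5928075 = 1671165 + 4256910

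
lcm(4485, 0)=0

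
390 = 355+35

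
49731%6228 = 6135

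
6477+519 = 6996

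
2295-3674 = -1379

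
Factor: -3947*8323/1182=-1*2^(-1)*3^(-1)*7^1*29^1*41^1*197^(-1)*3947^1=-32850881/1182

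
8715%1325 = 765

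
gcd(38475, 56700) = 2025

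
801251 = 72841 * 11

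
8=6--2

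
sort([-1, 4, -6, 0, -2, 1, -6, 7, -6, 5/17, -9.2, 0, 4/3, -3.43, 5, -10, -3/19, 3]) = [-10, -9.2, -6, -6, -6, -3.43, -2, -1, -3/19, 0, 0, 5/17, 1, 4/3, 3, 4, 5, 7]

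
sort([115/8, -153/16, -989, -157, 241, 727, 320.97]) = [-989, -157, -153/16, 115/8, 241, 320.97, 727]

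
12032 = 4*3008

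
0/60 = 0 = 0.00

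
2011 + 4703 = 6714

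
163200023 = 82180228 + 81019795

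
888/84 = 10 + 4/7 ≈ 10.57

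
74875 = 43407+31468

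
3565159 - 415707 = 3149452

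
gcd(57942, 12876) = 6438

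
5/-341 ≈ -0.0147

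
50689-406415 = -355726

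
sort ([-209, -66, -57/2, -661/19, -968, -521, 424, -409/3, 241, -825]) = [-968, -825, -521, -209, -409/3, -66, -661/19, -57/2, 241, 424]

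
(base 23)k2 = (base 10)462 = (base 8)716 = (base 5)3322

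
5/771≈0.00649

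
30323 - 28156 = 2167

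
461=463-2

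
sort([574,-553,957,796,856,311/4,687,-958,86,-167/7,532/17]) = [-958,-553,-167/7,532/17,311/4,86,574,687,796,856,957]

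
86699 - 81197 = 5502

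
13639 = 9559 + 4080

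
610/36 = 305/18 ≈ 16.94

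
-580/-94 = 6 + 8/47 ≈ 6.17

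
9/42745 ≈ 0.000211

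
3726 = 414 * 9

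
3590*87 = 312330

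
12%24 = 12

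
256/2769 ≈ 0.0925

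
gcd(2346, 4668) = 6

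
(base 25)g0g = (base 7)41126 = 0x2720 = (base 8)23440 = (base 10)10016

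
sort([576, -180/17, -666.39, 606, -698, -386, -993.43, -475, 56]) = [-993.43, -698, -666.39, -475, -386, -180/17, 56, 576, 606]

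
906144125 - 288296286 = 617847839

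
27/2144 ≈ 0.0126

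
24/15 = 1 + 3/5 = 1.60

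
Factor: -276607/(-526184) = 2^(-3)*73^(-1)*307^1 = 307/584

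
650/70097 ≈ 0.00927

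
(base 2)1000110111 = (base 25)mh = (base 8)1067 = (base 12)3b3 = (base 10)567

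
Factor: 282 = 2^1 * 3^1 * 47^1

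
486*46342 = 22522212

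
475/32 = 14 + 27/32 ≈ 14.84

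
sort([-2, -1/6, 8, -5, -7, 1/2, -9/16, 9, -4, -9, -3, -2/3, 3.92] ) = [-9, -7, -5, -4, -3, -2, -2/3, -9/16, -1/6, 1/2, 3.92, 8, 9] 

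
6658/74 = 3329/37 ≈ 89.97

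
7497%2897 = 1703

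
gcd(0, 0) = 0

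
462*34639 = 16003218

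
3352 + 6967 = 10319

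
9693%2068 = 1421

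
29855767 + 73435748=103291515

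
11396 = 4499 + 6897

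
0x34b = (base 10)843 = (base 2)1101001011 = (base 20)223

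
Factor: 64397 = 71^1*907^1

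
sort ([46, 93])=[46, 93]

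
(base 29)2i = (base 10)76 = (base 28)2k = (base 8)114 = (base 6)204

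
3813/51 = 74 + 13/17 ≈ 74.76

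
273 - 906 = -633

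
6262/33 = 189+25/33 ≈ 189.76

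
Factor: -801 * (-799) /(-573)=-1 * 3^1 * 17^1 * 47^1 * 89^1 * 191^(-1)=-213333/191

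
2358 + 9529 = 11887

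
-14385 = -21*685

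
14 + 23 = 37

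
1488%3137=1488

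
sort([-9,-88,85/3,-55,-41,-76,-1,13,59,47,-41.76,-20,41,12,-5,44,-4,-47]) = [-88,-76,-55,-47,-41.76,-41,-20,-9,-5,-4,-1,12,13,85/3,41,44,47,59]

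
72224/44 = 18056/11 ≈ 1641.45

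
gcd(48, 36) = 12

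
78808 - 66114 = 12694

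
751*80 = 60080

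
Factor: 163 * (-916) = -1 * 2^2 * 163^1 * 229^1 = -149308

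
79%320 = 79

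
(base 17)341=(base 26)1a0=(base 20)26g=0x3a8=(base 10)936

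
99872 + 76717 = 176589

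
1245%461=323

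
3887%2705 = 1182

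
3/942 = 1/314 ≈ 0.00318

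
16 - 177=-161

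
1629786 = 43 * 37902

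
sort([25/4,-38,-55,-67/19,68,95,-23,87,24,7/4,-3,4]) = [-55,-38,-23,-67/19,-3,7/4,4,25/4,24,68,87,95]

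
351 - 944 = -593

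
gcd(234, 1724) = 2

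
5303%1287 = 155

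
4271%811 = 216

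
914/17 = 53 + 13/17 ≈ 53.76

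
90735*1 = 90735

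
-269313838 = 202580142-471893980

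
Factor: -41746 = -1*2^1*20873^1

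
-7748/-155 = 49 + 153/155 ≈ 49.99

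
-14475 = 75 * (-193)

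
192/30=32/5=6.40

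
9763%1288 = 747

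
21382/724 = 29 + 193/362 ≈ 29.53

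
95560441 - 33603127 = 61957314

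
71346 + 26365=97711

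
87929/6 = 14654 + 5/6≈14654.83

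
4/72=1/18≈0.0556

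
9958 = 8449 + 1509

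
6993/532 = 999/76 ≈ 13.14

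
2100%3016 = 2100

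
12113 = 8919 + 3194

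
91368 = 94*972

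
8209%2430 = 919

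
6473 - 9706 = -3233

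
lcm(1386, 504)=5544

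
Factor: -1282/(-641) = 2^1 = 2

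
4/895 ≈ 0.00447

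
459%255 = 204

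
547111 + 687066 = 1234177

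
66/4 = 16 + 1/2 = 16.50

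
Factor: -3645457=-1 * 1033^1 * 3529^1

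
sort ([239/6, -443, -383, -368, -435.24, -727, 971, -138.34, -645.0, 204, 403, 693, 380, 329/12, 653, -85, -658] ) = [-727, -658, -645.0, -443, -435.24, -383, -368, -138.34, -85, 329/12, 239/6, 204, 380, 403, 653, 693, 971] 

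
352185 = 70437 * 5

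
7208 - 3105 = 4103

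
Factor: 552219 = 3^1 * 184073^1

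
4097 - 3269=828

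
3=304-301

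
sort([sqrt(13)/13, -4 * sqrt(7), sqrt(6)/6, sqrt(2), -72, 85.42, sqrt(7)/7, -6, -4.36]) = [-72, -4 * sqrt(7), -6, -4.36, sqrt(13)/13, sqrt(7)/7, sqrt(6)/6, sqrt(2), 85.42]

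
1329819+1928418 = 3258237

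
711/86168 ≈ 0.00825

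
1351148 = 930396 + 420752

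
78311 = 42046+36265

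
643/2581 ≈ 0.249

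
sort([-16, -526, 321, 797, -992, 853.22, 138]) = [-992, -526, -16, 138, 321, 797, 853.22]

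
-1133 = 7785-8918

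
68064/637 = 106+542/637 ≈ 106.85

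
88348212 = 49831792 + 38516420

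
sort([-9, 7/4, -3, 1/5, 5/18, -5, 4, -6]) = [-9, -6, -5, -3, 1/5, 5/18, 7/4, 4]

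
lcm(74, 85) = 6290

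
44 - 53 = -9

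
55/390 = 11/78 ≈ 0.141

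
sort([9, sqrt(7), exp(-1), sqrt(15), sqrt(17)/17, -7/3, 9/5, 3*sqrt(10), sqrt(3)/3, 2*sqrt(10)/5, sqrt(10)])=[-7/3, sqrt(17)/17, exp(-1), sqrt(3)/3, 2*sqrt(10)/5, 9/5, sqrt(7), sqrt(10), sqrt(15), 9, 3*sqrt(10)]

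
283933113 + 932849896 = 1216783009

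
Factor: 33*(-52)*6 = -1*2^3*3^2*11^1*13^1 = -10296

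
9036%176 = 60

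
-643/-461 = 1 + 182/461 ≈ 1.39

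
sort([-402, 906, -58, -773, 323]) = [-773, -402, -58, 323, 906]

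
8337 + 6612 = 14949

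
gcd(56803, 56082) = 1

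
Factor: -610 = -1*2^1*5^1*61^1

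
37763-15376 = 22387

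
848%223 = 179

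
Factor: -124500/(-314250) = 2^1 * 83^1 * 419^(-1) = 166/419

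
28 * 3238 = 90664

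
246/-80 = -123/40≈-3.08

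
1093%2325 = 1093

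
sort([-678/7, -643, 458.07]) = [-643, -678/7, 458.07]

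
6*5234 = 31404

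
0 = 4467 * 0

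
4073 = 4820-747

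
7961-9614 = -1653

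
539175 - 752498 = -213323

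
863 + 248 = 1111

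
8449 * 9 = 76041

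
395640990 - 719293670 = -323652680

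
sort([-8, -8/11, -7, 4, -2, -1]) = [-8, -7, -2, -1, -8/11, 4]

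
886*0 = 0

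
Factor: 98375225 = 5^2 * 13^1 * 109^1 * 2777^1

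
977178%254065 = 214983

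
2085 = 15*139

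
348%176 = 172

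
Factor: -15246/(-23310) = 5^(-1)*11^2*37^(-1) = 121/185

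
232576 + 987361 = 1219937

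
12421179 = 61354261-48933082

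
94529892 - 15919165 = 78610727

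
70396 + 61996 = 132392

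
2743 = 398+2345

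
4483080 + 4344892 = 8827972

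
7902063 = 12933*611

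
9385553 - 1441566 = 7943987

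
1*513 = 513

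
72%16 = 8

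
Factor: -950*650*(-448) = 2^8*5^4*7^1*13^1*19^1 = 276640000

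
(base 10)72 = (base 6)200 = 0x48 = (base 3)2200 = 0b1001000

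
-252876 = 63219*(-4)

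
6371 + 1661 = 8032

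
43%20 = 3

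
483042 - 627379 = -144337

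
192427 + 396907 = 589334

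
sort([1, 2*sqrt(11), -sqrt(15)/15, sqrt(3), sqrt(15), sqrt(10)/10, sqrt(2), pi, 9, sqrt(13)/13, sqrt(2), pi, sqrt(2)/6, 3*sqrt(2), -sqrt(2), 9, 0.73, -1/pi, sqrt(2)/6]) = [-sqrt(2), -1/pi, -sqrt(15)/15, sqrt(2)/6, sqrt(2)/6, sqrt(13)/13, sqrt(10)/10, 0.73, 1, sqrt(2), sqrt(2), sqrt(3), pi, pi, sqrt(15), 3*sqrt(2), 2*sqrt(11), 9, 9]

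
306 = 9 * 34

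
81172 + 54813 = 135985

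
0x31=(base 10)49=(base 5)144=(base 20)29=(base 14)37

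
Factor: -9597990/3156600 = -1 * 2^(-2) * 5^(-1) * 463^1 * 691^1 * 5261^(-1) = -319933/105220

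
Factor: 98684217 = 3^3 * 37^1 * 173^1 * 571^1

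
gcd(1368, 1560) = 24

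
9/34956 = 1/3884 ≈ 0.000257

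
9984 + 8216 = 18200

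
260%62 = 12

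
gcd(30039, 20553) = 1581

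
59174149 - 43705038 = 15469111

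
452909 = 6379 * 71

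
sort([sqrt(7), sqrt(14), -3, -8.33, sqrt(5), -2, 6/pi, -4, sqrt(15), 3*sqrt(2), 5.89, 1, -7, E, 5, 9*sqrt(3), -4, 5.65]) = [-8.33, -7, -4, -4, -3, -2, 1, 6/pi, sqrt(5), sqrt(7), E, sqrt(14), sqrt(15), 3*sqrt(2), 5, 5.65, 5.89, 9*sqrt(3)]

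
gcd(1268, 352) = 4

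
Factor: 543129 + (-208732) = 7^1*23^1*31^1*67^1 = 334397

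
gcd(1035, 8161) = 1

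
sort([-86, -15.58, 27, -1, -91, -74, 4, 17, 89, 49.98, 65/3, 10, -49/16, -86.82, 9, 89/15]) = [-91, -86.82, -86, -74, -15.58, -49/16, -1, 4, 89/15, 9, 10, 17, 65/3, 27, 49.98, 89]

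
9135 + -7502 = 1633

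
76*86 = 6536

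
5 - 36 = -31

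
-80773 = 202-80975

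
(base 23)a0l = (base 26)7m7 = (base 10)5311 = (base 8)12277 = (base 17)1167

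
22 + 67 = 89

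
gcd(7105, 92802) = 1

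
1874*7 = 13118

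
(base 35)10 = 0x23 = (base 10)35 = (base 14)27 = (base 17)21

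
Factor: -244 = -1*2^2*61^1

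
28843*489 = 14104227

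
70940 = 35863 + 35077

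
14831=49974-35143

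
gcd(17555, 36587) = 1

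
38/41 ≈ 0.927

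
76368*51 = 3894768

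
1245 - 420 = 825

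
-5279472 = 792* (-6666)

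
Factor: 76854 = 2^1*3^1*12809^1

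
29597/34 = 870 + 1/2 = 870.50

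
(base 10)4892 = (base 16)131c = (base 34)47u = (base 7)20156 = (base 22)a28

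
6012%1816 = 564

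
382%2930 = 382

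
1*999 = 999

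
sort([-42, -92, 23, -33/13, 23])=[-92, -42, -33/13, 23, 23]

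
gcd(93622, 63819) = 1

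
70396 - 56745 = 13651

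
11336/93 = 121+83/93 ≈ 121.89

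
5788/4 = 1447 = 1447.00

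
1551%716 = 119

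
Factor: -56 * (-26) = 2^4 * 7^1 * 13^1 = 1456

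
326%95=41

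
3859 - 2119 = 1740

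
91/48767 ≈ 0.00187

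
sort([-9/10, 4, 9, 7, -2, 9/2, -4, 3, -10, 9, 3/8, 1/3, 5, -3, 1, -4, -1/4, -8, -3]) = [-10, -8, -4, -4, -3, -3, -2, -9/10, -1/4, 1/3, 3/8, 1, 3, 4, 9/2, 5, 7, 9, 9]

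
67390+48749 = 116139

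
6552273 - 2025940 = 4526333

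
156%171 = 156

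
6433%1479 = 517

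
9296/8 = 1162 = 1162.00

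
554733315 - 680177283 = -125443968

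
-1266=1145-2411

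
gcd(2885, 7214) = 1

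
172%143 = 29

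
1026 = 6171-5145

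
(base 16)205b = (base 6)102203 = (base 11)6250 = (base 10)8283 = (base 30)963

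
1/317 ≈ 0.00315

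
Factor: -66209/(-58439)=11^1 * 13^1 * 463^1 * 58439^(-1)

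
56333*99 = 5576967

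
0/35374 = 0 = 0.00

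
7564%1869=88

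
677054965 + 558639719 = 1235694684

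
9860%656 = 20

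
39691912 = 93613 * 424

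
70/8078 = 5/577 ≈ 0.00867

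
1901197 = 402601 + 1498596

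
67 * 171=11457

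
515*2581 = 1329215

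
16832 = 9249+7583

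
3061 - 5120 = -2059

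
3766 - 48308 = -44542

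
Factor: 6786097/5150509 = 7^(-1)*13^(-1)*19^1*577^1*619^1*56599^(-1)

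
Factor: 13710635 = 5^1*2742127^1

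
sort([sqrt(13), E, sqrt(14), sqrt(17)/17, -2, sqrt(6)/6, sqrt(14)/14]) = [-2, sqrt(17)/17, sqrt(14)/14, sqrt(6)/6, E, sqrt(13), sqrt(14)]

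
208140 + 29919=238059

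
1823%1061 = 762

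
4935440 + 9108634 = 14044074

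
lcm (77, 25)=1925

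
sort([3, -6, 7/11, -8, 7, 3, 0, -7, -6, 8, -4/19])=[-8, -7, -6, -6, -4/19, 0, 7/11, 3, 3, 7, 8]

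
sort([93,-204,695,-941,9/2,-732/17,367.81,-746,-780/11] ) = [-941,-746,-204,-780/11,-732/17,9/2,93,367.81,695] 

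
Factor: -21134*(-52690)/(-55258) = -1*2^1*5^1*7^(-1)*11^1*479^1*3947^(-1)*10567^1 = -556775230/27629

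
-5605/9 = -622 - 7/9 ≈ -622.78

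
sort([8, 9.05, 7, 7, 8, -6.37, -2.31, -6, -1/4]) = [-6.37, -6, -2.31, -1/4, 7, 7, 8, 8, 9.05]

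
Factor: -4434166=-1*2^1*11^2*73^1*251^1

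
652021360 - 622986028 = 29035332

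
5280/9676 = 1320/2419 ≈ 0.546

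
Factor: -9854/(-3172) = 2^(-1) * 61^(-1) * 379^1 = 379/122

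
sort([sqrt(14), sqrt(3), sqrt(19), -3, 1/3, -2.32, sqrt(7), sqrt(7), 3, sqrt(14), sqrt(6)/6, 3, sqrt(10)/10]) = [-3, -2.32, sqrt(10)/10, 1/3, sqrt(6)/6, sqrt(3), sqrt(7), sqrt(7), 3, 3, sqrt(14), sqrt(14), sqrt(19)]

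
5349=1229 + 4120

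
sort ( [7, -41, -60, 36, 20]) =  [-60, -41, 7, 20, 36]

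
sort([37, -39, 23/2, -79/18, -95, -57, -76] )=[-95, -76, -57, -39, -79/18, 23/2, 37] 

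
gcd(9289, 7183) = 1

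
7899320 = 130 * 60764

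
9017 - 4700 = 4317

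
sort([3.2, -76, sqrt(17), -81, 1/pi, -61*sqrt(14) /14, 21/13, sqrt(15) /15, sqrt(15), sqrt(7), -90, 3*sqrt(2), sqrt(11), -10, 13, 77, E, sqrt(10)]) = [-90, -81, -76, -61*sqrt(14) /14, -10, sqrt(15) /15, 1/pi, 21/13, sqrt(7), E, sqrt(10), 3.2, sqrt(11), sqrt(15), sqrt(17), 3*sqrt(2), 13, 77]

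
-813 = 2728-3541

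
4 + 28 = 32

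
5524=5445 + 79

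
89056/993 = 89 + 679/993 ≈ 89.68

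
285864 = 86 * 3324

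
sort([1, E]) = [1, E]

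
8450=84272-75822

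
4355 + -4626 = -271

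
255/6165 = 17/411≈0.0414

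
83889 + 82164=166053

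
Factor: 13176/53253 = 2^3 * 3^1 * 97^(-1) = 24/97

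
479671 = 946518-466847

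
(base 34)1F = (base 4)301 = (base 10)49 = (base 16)31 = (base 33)1G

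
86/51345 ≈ 0.00167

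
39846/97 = 410+76/97 ≈ 410.78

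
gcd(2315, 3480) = 5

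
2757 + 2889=5646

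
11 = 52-41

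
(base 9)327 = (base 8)414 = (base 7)532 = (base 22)c4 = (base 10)268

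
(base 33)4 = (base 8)4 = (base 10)4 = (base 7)4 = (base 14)4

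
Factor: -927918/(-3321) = 2^1*3^(-2)*41^(-1)*51551^1 = 103102/369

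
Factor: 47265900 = 2^2*3^1*5^2*11^1*14323^1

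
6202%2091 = 2020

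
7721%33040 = 7721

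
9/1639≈0.00549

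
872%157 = 87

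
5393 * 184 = 992312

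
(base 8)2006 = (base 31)127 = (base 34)ua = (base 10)1030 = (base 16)406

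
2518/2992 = 1259/1496 ≈ 0.842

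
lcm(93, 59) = 5487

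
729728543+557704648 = 1287433191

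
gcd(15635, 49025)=265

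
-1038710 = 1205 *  (-862)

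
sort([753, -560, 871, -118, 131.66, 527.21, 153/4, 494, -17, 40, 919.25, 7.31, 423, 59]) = [-560, -118, -17, 7.31, 153/4, 40, 59, 131.66, 423, 494, 527.21, 753, 871, 919.25]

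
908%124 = 40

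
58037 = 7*8291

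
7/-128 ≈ -0.0547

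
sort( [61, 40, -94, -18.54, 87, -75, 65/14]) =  [-94, -75, -18.54, 65/14, 40, 61, 87]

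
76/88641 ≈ 0.000857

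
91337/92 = 992 + 73/92 ≈ 992.79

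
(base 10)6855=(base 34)5vl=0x1ac7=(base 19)iif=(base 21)fb9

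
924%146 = 48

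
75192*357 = 26843544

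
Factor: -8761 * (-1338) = 2^1 * 3^1 * 223^1 * 8761^1 = 11722218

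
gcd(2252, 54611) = 563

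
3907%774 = 37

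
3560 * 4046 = 14403760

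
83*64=5312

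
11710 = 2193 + 9517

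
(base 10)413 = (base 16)19d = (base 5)3123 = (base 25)gd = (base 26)fn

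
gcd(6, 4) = 2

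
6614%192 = 86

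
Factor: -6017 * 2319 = -1 * 3^1 * 11^1 * 547^1 * 773^1 = -13953423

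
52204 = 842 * 62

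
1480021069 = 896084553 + 583936516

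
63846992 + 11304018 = 75151010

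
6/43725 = 2/14575 ≈ 0.000137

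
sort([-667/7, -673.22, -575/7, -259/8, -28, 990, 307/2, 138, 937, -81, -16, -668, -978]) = [-978, -673.22, -668, -667/7, -575/7, -81, -259/8, -28, -16, 138, 307/2, 937, 990]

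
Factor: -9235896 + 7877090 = -1 * 2^1 * 679403^1 = -1358806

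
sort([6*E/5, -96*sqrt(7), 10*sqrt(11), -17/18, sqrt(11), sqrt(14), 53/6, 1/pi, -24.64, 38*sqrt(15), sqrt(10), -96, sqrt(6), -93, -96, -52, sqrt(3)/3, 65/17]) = [-96*sqrt(7), -96, -96, -93, -52, -24.64, -17/18, 1/pi, sqrt(3)/3, sqrt(6), sqrt(10), 6*E/5, sqrt(11), sqrt(14), 65/17, 53/6, 10*sqrt(11), 38*sqrt(15)]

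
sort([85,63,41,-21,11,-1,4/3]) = [-21,-1,4/3,11,41,63,85]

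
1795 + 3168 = 4963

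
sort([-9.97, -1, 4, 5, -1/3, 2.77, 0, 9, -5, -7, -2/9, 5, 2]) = [-9.97, -7, -5, -1, -1/3, -2/9, 0, 2, 2.77, 4, 5, 5, 9]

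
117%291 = 117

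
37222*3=111666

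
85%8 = 5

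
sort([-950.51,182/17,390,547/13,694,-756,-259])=[-950.51,-756,-259,182/17,547/13,390,694]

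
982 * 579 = 568578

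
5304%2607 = 90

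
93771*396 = 37133316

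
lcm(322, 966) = 966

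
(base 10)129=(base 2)10000001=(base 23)5e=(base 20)69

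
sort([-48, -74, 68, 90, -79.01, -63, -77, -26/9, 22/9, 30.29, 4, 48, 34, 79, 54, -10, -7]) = [-79.01, -77, -74, -63, -48, -10, -7, -26/9, 22/9, 4, 30.29, 34, 48, 54, 68, 79, 90]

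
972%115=52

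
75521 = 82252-6731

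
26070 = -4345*(-6)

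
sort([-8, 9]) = [-8, 9]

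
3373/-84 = -40 - 13/84 ≈ -40.15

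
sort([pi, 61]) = [pi, 61]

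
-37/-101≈0.366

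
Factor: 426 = 2^1*3^1*71^1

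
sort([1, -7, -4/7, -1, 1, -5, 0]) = [-7, -5, -1, -4/7, 0, 1, 1]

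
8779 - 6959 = 1820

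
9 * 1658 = 14922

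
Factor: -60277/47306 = -1*2^(-1)*31^(-1)*79^1 = -79/62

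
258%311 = 258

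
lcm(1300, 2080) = 10400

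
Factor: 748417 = 211^1*3547^1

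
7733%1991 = 1760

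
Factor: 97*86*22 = 2^2*11^1*43^1*97^1 = 183524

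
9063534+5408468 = 14472002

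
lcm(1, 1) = 1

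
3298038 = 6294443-2996405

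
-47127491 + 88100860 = 40973369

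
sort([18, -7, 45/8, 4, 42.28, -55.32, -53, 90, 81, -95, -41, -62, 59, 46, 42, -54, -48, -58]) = [-95, -62, -58, -55.32, -54, -53, -48, -41, -7, 4, 45/8, 18, 42, 42.28, 46, 59, 81, 90]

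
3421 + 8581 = 12002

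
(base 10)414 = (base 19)12f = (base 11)347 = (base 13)25b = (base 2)110011110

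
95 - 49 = 46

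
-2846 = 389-3235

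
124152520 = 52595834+71556686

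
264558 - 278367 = -13809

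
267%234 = 33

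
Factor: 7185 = 3^1*5^1*479^1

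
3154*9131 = 28799174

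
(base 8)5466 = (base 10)2870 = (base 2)101100110110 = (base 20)73a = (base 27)3p8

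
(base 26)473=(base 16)b49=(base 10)2889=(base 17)9gg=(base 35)2cj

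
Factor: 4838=2^1 * 41^1 * 59^1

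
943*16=15088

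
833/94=8 + 81/94 ≈ 8.86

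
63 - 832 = -769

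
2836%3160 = 2836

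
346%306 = 40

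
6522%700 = 222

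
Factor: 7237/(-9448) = -1*2^(-3)*1181^(-1)*7237^1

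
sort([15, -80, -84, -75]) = [-84, -80, -75, 15]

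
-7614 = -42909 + 35295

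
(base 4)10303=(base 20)f7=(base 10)307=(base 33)9a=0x133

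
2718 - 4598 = -1880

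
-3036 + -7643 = -10679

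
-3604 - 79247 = -82851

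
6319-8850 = -2531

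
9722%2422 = 34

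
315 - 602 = -287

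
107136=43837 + 63299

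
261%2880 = 261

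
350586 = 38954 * 9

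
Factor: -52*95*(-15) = 2^2*3^1*5^2*13^1*19^1 = 74100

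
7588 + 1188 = 8776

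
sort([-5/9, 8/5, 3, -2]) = [-2, -5/9, 8/5, 3]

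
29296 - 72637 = -43341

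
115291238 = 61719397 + 53571841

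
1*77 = 77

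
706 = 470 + 236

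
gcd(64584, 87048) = 2808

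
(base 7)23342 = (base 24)aa8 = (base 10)6008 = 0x1778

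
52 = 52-0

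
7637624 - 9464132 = -1826508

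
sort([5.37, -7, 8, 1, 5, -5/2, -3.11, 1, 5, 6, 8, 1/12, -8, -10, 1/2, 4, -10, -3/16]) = [-10, -10, -8, -7, -3.11, -5/2, -3/16, 1/12, 1/2, 1, 1, 4, 5, 5, 5.37, 6, 8, 8]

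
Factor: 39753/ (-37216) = -1 * 2^ (-5) * 3^2 * 7^1 * 631^1 * 1163^ (-1)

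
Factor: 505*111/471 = 5^1*37^1*101^1*157^(-1) = 18685/157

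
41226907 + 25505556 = 66732463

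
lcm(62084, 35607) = 2421276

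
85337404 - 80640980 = 4696424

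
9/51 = 3/17 ≈ 0.176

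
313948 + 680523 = 994471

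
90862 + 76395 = 167257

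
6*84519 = 507114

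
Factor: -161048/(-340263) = 2^3*3^(-2)*7^(-1)*11^(-1)*41^1 = 328/693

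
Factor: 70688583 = 3^2*7^1*1122041^1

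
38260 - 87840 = -49580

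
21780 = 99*220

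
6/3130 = 3/1565 ≈ 0.00192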